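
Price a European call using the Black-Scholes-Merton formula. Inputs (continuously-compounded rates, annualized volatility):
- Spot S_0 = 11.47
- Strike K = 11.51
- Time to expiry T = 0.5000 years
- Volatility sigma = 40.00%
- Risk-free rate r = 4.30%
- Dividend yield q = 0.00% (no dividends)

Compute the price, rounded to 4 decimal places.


Answer: Price = 1.3834

Derivation:
d1 = (ln(S/K) + (r - q + 0.5*sigma^2) * T) / (sigma * sqrt(T)) = 0.20512711
d2 = d1 - sigma * sqrt(T) = -0.07771560
exp(-rT) = 0.97872948; exp(-qT) = 1.00000000
C = S_0 * exp(-qT) * N(d1) - K * exp(-rT) * N(d2)
N(d1) = 0.58126359; N(d2) = 0.46902714
C = 11.4700 * 1.00000000 * 0.58126359 - 11.5100 * 0.97872948 * 0.46902714 = 1.3834


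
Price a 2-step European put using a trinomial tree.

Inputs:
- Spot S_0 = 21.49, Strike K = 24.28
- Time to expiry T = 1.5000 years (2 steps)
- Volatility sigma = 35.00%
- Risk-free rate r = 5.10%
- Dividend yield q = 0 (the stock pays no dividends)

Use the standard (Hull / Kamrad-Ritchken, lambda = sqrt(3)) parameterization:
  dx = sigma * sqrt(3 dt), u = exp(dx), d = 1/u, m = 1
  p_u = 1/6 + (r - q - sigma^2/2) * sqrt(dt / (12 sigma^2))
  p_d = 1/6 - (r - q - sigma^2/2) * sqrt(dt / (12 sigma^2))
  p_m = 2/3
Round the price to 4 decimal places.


Answer: Price = V(0,0) = 4.2478

Derivation:
dt = T/N = 0.750000; dx = sigma*sqrt(3*dt) = 0.525000
u = exp(dx) = 1.690459; d = 1/u = 0.591555
p_u = 0.159345, p_m = 0.666667, p_d = 0.173988
Discount per step: exp(-r*dt) = 0.962472
Stock lattice S(k, j) with j the centered position index:
  k=0: S(0,+0) = 21.4900
  k=1: S(1,-1) = 12.7125; S(1,+0) = 21.4900; S(1,+1) = 36.3280
  k=2: S(2,-2) = 7.5202; S(2,-1) = 12.7125; S(2,+0) = 21.4900; S(2,+1) = 36.3280; S(2,+2) = 61.4109
Terminal payoffs V(N, j) = max(K - S_T, 0):
  V(2,-2) = 16.759838; V(2,-1) = 11.567475; V(2,+0) = 2.790000; V(2,+1) = 0.000000; V(2,+2) = 0.000000
Backward induction: V(k, j) = exp(-r*dt) * [p_u * V(k+1, j+1) + p_m * V(k+1, j) + p_d * V(k+1, j-1)]
  V(1,-1) = exp(-r*dt) * [p_u*2.790000 + p_m*11.567475 + p_d*16.759838] = 10.656720
  V(1,+0) = exp(-r*dt) * [p_u*0.000000 + p_m*2.790000 + p_d*11.567475] = 3.727273
  V(1,+1) = exp(-r*dt) * [p_u*0.000000 + p_m*0.000000 + p_d*2.790000] = 0.467210
  V(0,+0) = exp(-r*dt) * [p_u*0.467210 + p_m*3.727273 + p_d*10.656720] = 4.247813


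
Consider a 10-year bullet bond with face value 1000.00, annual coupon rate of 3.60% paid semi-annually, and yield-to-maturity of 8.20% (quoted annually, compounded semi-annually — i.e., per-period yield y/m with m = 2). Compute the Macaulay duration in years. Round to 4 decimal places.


Answer: Macaulay duration = 8.0990 years

Derivation:
Coupon per period c = face * coupon_rate / m = 18.000000
Periods per year m = 2; per-period yield y/m = 0.041000
Number of cashflows N = 20
Cashflows (t years, CF_t, discount factor 1/(1+y/m)^(m*t), PV):
  t = 0.5000: CF_t = 18.000000, DF = 0.960615, PV = 17.291066
  t = 1.0000: CF_t = 18.000000, DF = 0.922781, PV = 16.610054
  t = 1.5000: CF_t = 18.000000, DF = 0.886437, PV = 15.955864
  t = 2.0000: CF_t = 18.000000, DF = 0.851524, PV = 15.327439
  t = 2.5000: CF_t = 18.000000, DF = 0.817987, PV = 14.723764
  t = 3.0000: CF_t = 18.000000, DF = 0.785770, PV = 14.143866
  t = 3.5000: CF_t = 18.000000, DF = 0.754823, PV = 13.586807
  t = 4.0000: CF_t = 18.000000, DF = 0.725094, PV = 13.051688
  t = 4.5000: CF_t = 18.000000, DF = 0.696536, PV = 12.537644
  t = 5.0000: CF_t = 18.000000, DF = 0.669103, PV = 12.043846
  t = 5.5000: CF_t = 18.000000, DF = 0.642750, PV = 11.569497
  t = 6.0000: CF_t = 18.000000, DF = 0.617435, PV = 11.113830
  t = 6.5000: CF_t = 18.000000, DF = 0.593117, PV = 10.676110
  t = 7.0000: CF_t = 18.000000, DF = 0.569757, PV = 10.255629
  t = 7.5000: CF_t = 18.000000, DF = 0.547317, PV = 9.851709
  t = 8.0000: CF_t = 18.000000, DF = 0.525761, PV = 9.463697
  t = 8.5000: CF_t = 18.000000, DF = 0.505054, PV = 9.090967
  t = 9.0000: CF_t = 18.000000, DF = 0.485162, PV = 8.732918
  t = 9.5000: CF_t = 18.000000, DF = 0.466054, PV = 8.388970
  t = 10.0000: CF_t = 1018.000000, DF = 0.447698, PV = 455.756832
Price P = sum_t PV_t = 690.172197
Macaulay numerator sum_t t * PV_t:
  t * PV_t at t = 0.5000: 8.645533
  t * PV_t at t = 1.0000: 16.610054
  t * PV_t at t = 1.5000: 23.933795
  t * PV_t at t = 2.0000: 30.654877
  t * PV_t at t = 2.5000: 36.809411
  t * PV_t at t = 3.0000: 42.431598
  t * PV_t at t = 3.5000: 47.553824
  t * PV_t at t = 4.0000: 52.206750
  t * PV_t at t = 4.5000: 56.419399
  t * PV_t at t = 5.0000: 60.219232
  t * PV_t at t = 5.5000: 63.632234
  t * PV_t at t = 6.0000: 66.682980
  t * PV_t at t = 6.5000: 69.394712
  t * PV_t at t = 7.0000: 71.789401
  t * PV_t at t = 7.5000: 73.887815
  t * PV_t at t = 8.0000: 75.709577
  t * PV_t at t = 8.5000: 77.273223
  t * PV_t at t = 9.0000: 78.596260
  t * PV_t at t = 9.5000: 79.695216
  t * PV_t at t = 10.0000: 4557.568322
Macaulay duration D = (sum_t t * PV_t) / P = 5589.714214 / 690.172197 = 8.099014


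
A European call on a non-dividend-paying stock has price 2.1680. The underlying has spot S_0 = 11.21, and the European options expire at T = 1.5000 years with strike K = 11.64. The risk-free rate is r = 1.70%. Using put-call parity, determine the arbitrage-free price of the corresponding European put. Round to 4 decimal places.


Answer: Put price = 2.3049

Derivation:
Put-call parity: C - P = S_0 * exp(-qT) - K * exp(-rT).
S_0 * exp(-qT) = 11.2100 * 1.00000000 = 11.21000000
K * exp(-rT) = 11.6400 * 0.97482238 = 11.34693249
P = C - S*exp(-qT) + K*exp(-rT)
P = 2.1680 - 11.21000000 + 11.34693249 = 2.3049


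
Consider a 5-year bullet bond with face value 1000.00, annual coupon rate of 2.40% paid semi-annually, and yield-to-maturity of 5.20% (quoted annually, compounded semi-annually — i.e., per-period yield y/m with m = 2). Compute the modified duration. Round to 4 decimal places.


Coupon per period c = face * coupon_rate / m = 12.000000
Periods per year m = 2; per-period yield y/m = 0.026000
Number of cashflows N = 10
Cashflows (t years, CF_t, discount factor 1/(1+y/m)^(m*t), PV):
  t = 0.5000: CF_t = 12.000000, DF = 0.974659, PV = 11.695906
  t = 1.0000: CF_t = 12.000000, DF = 0.949960, PV = 11.399519
  t = 1.5000: CF_t = 12.000000, DF = 0.925887, PV = 11.110642
  t = 2.0000: CF_t = 12.000000, DF = 0.902424, PV = 10.829086
  t = 2.5000: CF_t = 12.000000, DF = 0.879555, PV = 10.554665
  t = 3.0000: CF_t = 12.000000, DF = 0.857266, PV = 10.287198
  t = 3.5000: CF_t = 12.000000, DF = 0.835542, PV = 10.026508
  t = 4.0000: CF_t = 12.000000, DF = 0.814369, PV = 9.772425
  t = 4.5000: CF_t = 12.000000, DF = 0.793732, PV = 9.524781
  t = 5.0000: CF_t = 1012.000000, DF = 0.773618, PV = 782.901103
Price P = sum_t PV_t = 878.101833
First compute Macaulay numerator sum_t t * PV_t:
  t * PV_t at t = 0.5000: 5.847953
  t * PV_t at t = 1.0000: 11.399519
  t * PV_t at t = 1.5000: 16.665963
  t * PV_t at t = 2.0000: 21.658172
  t * PV_t at t = 2.5000: 26.386662
  t * PV_t at t = 3.0000: 30.861593
  t * PV_t at t = 3.5000: 35.092779
  t * PV_t at t = 4.0000: 39.089701
  t * PV_t at t = 4.5000: 42.861515
  t * PV_t at t = 5.0000: 3914.505513
Macaulay duration D = 4144.369371 / 878.101833 = 4.719691
Modified duration = D / (1 + y/m) = 4.719691 / (1 + 0.026000) = 4.600089

Answer: Modified duration = 4.6001


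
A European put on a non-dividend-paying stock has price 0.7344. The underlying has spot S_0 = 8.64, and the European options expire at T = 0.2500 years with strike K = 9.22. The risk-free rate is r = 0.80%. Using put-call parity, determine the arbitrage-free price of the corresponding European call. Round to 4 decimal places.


Answer: Call price = 0.1728

Derivation:
Put-call parity: C - P = S_0 * exp(-qT) - K * exp(-rT).
S_0 * exp(-qT) = 8.6400 * 1.00000000 = 8.64000000
K * exp(-rT) = 9.2200 * 0.99800200 = 9.20157843
C = P + S*exp(-qT) - K*exp(-rT)
C = 0.7344 + 8.64000000 - 9.20157843 = 0.1728


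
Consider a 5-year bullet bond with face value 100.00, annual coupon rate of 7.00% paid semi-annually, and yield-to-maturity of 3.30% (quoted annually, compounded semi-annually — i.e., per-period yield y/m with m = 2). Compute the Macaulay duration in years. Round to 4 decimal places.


Coupon per period c = face * coupon_rate / m = 3.500000
Periods per year m = 2; per-period yield y/m = 0.016500
Number of cashflows N = 10
Cashflows (t years, CF_t, discount factor 1/(1+y/m)^(m*t), PV):
  t = 0.5000: CF_t = 3.500000, DF = 0.983768, PV = 3.443187
  t = 1.0000: CF_t = 3.500000, DF = 0.967799, PV = 3.387297
  t = 1.5000: CF_t = 3.500000, DF = 0.952090, PV = 3.332314
  t = 2.0000: CF_t = 3.500000, DF = 0.936635, PV = 3.278223
  t = 2.5000: CF_t = 3.500000, DF = 0.921432, PV = 3.225010
  t = 3.0000: CF_t = 3.500000, DF = 0.906475, PV = 3.172662
  t = 3.5000: CF_t = 3.500000, DF = 0.891761, PV = 3.121162
  t = 4.0000: CF_t = 3.500000, DF = 0.877285, PV = 3.070499
  t = 4.5000: CF_t = 3.500000, DF = 0.863045, PV = 3.020658
  t = 5.0000: CF_t = 103.500000, DF = 0.849036, PV = 87.875239
Price P = sum_t PV_t = 116.926252
Macaulay numerator sum_t t * PV_t:
  t * PV_t at t = 0.5000: 1.721594
  t * PV_t at t = 1.0000: 3.387297
  t * PV_t at t = 1.5000: 4.998471
  t * PV_t at t = 2.0000: 6.556446
  t * PV_t at t = 2.5000: 8.062526
  t * PV_t at t = 3.0000: 9.517985
  t * PV_t at t = 3.5000: 10.924068
  t * PV_t at t = 4.0000: 12.281997
  t * PV_t at t = 4.5000: 13.592962
  t * PV_t at t = 5.0000: 439.376196
Macaulay duration D = (sum_t t * PV_t) / P = 510.419542 / 116.926252 = 4.365312

Answer: Macaulay duration = 4.3653 years


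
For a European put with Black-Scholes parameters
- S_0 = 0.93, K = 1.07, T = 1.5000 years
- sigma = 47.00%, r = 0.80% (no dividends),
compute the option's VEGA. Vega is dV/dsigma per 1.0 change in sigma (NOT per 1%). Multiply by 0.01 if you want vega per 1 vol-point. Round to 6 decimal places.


Answer: Vega = 0.453440

Derivation:
d1 = 0.0650516006; d2 = -0.5105784889
phi(d1) = 0.3980990686; exp(-qT) = 1.0000000000; exp(-rT) = 0.9880717129
Vega = S * exp(-qT) * phi(d1) * sqrt(T) = 0.9300 * 1.0000000000 * 0.3980990686 * 1.2247448714 = 0.453440


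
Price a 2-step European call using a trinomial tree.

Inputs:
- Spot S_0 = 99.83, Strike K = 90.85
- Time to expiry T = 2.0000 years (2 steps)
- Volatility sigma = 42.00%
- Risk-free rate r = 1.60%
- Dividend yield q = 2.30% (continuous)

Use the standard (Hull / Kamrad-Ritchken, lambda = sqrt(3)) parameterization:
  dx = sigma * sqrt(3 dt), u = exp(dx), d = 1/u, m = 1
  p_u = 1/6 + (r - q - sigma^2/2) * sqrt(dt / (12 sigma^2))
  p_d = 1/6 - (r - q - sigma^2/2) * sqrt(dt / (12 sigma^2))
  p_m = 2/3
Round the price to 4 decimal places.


Answer: Price = V(0,0) = 22.7530

Derivation:
dt = T/N = 1.000000; dx = sigma*sqrt(3*dt) = 0.727461
u = exp(dx) = 2.069819; d = 1/u = 0.483134
p_u = 0.101234, p_m = 0.666667, p_d = 0.232100
Discount per step: exp(-r*dt) = 0.984127
Stock lattice S(k, j) with j the centered position index:
  k=0: S(0,+0) = 99.8300
  k=1: S(1,-1) = 48.2313; S(1,+0) = 99.8300; S(1,+1) = 206.6301
  k=2: S(2,-2) = 23.3022; S(2,-1) = 48.2313; S(2,+0) = 99.8300; S(2,+1) = 206.6301; S(2,+2) = 427.6869
Terminal payoffs V(N, j) = max(S_T - K, 0):
  V(2,-2) = 0.000000; V(2,-1) = 0.000000; V(2,+0) = 8.980000; V(2,+1) = 115.780067; V(2,+2) = 336.836914
Backward induction: V(k, j) = exp(-r*dt) * [p_u * V(k+1, j+1) + p_m * V(k+1, j) + p_d * V(k+1, j-1)]
  V(1,-1) = exp(-r*dt) * [p_u*8.980000 + p_m*0.000000 + p_d*0.000000] = 0.894649
  V(1,+0) = exp(-r*dt) * [p_u*115.780067 + p_m*8.980000 + p_d*0.000000] = 17.426438
  V(1,+1) = exp(-r*dt) * [p_u*336.836914 + p_m*115.780067 + p_d*8.980000] = 111.570703
  V(0,+0) = exp(-r*dt) * [p_u*111.570703 + p_m*17.426438 + p_d*0.894649] = 22.753005


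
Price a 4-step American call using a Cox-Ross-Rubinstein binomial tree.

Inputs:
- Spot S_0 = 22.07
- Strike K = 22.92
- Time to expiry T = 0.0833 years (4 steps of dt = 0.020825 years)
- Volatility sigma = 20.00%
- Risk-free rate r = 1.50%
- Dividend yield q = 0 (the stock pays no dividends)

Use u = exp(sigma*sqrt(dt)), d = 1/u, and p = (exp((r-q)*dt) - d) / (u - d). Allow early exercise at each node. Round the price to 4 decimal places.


dt = T/N = 0.020825
u = exp(sigma*sqrt(dt)) = 1.029282; d = 1/u = 0.971551
p = (exp((r-q)*dt) - d) / (u - d) = 0.498197
Discount per step: exp(-r*dt) = 0.999688
Stock lattice S(k, i) with i counting down-moves:
  k=0: S(0,0) = 22.0700
  k=1: S(1,0) = 22.7163; S(1,1) = 21.4421
  k=2: S(2,0) = 23.3814; S(2,1) = 22.0700; S(2,2) = 20.8321
  k=3: S(3,0) = 24.0661; S(3,1) = 22.7163; S(3,2) = 21.4421; S(3,3) = 20.2395
  k=4: S(4,0) = 24.7708; S(4,1) = 23.3814; S(4,2) = 22.0700; S(4,3) = 20.8321; S(4,4) = 19.6637
Terminal payoffs V(N, i) = max(S_T - K, 0):
  V(4,0) = 1.850816; V(4,1) = 0.461444; V(4,2) = 0.000000; V(4,3) = 0.000000; V(4,4) = 0.000000
Backward induction: V(k, i) = exp(-r*dt) * [p * V(k+1, i) + (1-p) * V(k+1, i+1)]; then take max(V_cont, immediate exercise) for American.
  V(3,0) = exp(-r*dt) * [p*1.850816 + (1-p)*0.461444] = 1.153264; exercise = 1.146105; V(3,0) = max -> 1.153264
  V(3,1) = exp(-r*dt) * [p*0.461444 + (1-p)*0.000000] = 0.229818; exercise = 0.000000; V(3,1) = max -> 0.229818
  V(3,2) = exp(-r*dt) * [p*0.000000 + (1-p)*0.000000] = 0.000000; exercise = 0.000000; V(3,2) = max -> 0.000000
  V(3,3) = exp(-r*dt) * [p*0.000000 + (1-p)*0.000000] = 0.000000; exercise = 0.000000; V(3,3) = max -> 0.000000
  V(2,0) = exp(-r*dt) * [p*1.153264 + (1-p)*0.229818] = 0.689660; exercise = 0.461444; V(2,0) = max -> 0.689660
  V(2,1) = exp(-r*dt) * [p*0.229818 + (1-p)*0.000000] = 0.114459; exercise = 0.000000; V(2,1) = max -> 0.114459
  V(2,2) = exp(-r*dt) * [p*0.000000 + (1-p)*0.000000] = 0.000000; exercise = 0.000000; V(2,2) = max -> 0.000000
  V(1,0) = exp(-r*dt) * [p*0.689660 + (1-p)*0.114459] = 0.400897; exercise = 0.000000; V(1,0) = max -> 0.400897
  V(1,1) = exp(-r*dt) * [p*0.114459 + (1-p)*0.000000] = 0.057005; exercise = 0.000000; V(1,1) = max -> 0.057005
  V(0,0) = exp(-r*dt) * [p*0.400897 + (1-p)*0.057005] = 0.228260; exercise = 0.000000; V(0,0) = max -> 0.228260

Answer: Price = V(0,0) = 0.2283


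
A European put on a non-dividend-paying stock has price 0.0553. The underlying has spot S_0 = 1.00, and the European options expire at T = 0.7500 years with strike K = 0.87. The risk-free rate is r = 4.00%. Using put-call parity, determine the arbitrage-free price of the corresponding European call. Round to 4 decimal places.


Answer: Call price = 0.2110

Derivation:
Put-call parity: C - P = S_0 * exp(-qT) - K * exp(-rT).
S_0 * exp(-qT) = 1.0000 * 1.00000000 = 1.00000000
K * exp(-rT) = 0.8700 * 0.97044553 = 0.84428761
C = P + S*exp(-qT) - K*exp(-rT)
C = 0.0553 + 1.00000000 - 0.84428761 = 0.2110


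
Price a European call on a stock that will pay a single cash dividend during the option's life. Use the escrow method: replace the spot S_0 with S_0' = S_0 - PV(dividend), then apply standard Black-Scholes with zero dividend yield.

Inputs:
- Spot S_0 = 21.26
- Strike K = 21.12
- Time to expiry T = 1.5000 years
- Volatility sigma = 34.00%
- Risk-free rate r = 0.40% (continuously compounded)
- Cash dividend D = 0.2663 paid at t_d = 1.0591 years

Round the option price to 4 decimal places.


Answer: Price = 3.4632

Derivation:
PV(D) = D * exp(-r * t_d) = 0.2663 * 0.99577256 = 0.26517423
S_0' = S_0 - PV(D) = 21.2600 - 0.26517423 = 20.99482577
d1 = (ln(S_0'/K) + (r + sigma^2/2)*T) / (sigma*sqrt(T)) = 0.20834004
d2 = d1 - sigma*sqrt(T) = -0.20807321
exp(-rT) = 0.99401796
N(d1) = 0.58251827; N(d2) = 0.41758590
C = S_0' * N(d1) - K * exp(-rT) * N(d2) = 20.99482577 * 0.58251827 - 21.1200 * 0.99401796 * 0.41758590 = 3.4632


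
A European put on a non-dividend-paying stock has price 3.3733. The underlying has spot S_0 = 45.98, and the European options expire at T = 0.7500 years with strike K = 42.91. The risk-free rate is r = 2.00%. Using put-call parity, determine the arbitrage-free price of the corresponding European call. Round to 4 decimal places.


Answer: Call price = 7.0821

Derivation:
Put-call parity: C - P = S_0 * exp(-qT) - K * exp(-rT).
S_0 * exp(-qT) = 45.9800 * 1.00000000 = 45.98000000
K * exp(-rT) = 42.9100 * 0.98511194 = 42.27115333
C = P + S*exp(-qT) - K*exp(-rT)
C = 3.3733 + 45.98000000 - 42.27115333 = 7.0821


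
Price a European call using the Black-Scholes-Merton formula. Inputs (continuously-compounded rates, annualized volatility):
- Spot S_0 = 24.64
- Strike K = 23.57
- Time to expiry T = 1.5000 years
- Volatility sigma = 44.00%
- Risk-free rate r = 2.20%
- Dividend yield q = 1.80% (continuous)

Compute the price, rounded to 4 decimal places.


Answer: Price = 5.5798

Derivation:
d1 = (ln(S/K) + (r - q + 0.5*sigma^2) * T) / (sigma * sqrt(T)) = 0.36296320
d2 = d1 - sigma * sqrt(T) = -0.17592454
exp(-rT) = 0.96753856; exp(-qT) = 0.97336124
C = S_0 * exp(-qT) * N(d1) - K * exp(-rT) * N(d2)
N(d1) = 0.64168381; N(d2) = 0.43017661
C = 24.6400 * 0.97336124 * 0.64168381 - 23.5700 * 0.96753856 * 0.43017661 = 5.5798


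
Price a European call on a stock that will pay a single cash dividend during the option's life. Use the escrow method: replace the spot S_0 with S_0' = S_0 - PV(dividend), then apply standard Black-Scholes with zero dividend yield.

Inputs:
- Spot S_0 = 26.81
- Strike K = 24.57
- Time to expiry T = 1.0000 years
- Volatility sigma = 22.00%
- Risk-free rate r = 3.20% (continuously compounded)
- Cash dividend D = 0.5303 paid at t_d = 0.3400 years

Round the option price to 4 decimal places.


Answer: Price = 3.6574

Derivation:
PV(D) = D * exp(-r * t_d) = 0.5303 * 0.98917897 = 0.52456161
S_0' = S_0 - PV(D) = 26.8100 - 0.52456161 = 26.28543839
d1 = (ln(S_0'/K) + (r + sigma^2/2)*T) / (sigma*sqrt(T)) = 0.56222239
d2 = d1 - sigma*sqrt(T) = 0.34222239
exp(-rT) = 0.96850658
N(d1) = 0.71301775; N(d2) = 0.63390823
C = S_0' * N(d1) - K * exp(-rT) * N(d2) = 26.28543839 * 0.71301775 - 24.5700 * 0.96850658 * 0.63390823 = 3.6574


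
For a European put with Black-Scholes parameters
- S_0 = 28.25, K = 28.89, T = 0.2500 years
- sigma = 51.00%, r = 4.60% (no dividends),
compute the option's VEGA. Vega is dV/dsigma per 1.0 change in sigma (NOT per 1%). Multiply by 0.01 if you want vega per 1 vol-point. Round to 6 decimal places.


d1 = 0.0847468357; d2 = -0.1702531643
phi(d1) = 0.3975122426; exp(-qT) = 1.0000000000; exp(-rT) = 0.9885658722
Vega = S * exp(-qT) * phi(d1) * sqrt(T) = 28.2500 * 1.0000000000 * 0.3975122426 * 0.5000000000 = 5.614860

Answer: Vega = 5.614860


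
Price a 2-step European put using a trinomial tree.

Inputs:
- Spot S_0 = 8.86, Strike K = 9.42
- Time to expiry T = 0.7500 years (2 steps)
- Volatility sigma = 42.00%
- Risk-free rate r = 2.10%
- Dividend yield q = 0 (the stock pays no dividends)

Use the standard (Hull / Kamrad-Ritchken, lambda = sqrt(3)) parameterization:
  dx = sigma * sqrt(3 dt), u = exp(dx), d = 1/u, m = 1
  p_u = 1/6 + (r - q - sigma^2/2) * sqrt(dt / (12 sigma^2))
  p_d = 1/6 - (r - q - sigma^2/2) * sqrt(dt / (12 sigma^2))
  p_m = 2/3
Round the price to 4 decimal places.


Answer: Price = V(0,0) = 1.4494

Derivation:
dt = T/N = 0.375000; dx = sigma*sqrt(3*dt) = 0.445477
u = exp(dx) = 1.561235; d = 1/u = 0.640519
p_u = 0.138382, p_m = 0.666667, p_d = 0.194951
Discount per step: exp(-r*dt) = 0.992156
Stock lattice S(k, j) with j the centered position index:
  k=0: S(0,+0) = 8.8600
  k=1: S(1,-1) = 5.6750; S(1,+0) = 8.8600; S(1,+1) = 13.8325
  k=2: S(2,-2) = 3.6349; S(2,-1) = 5.6750; S(2,+0) = 8.8600; S(2,+1) = 13.8325; S(2,+2) = 21.5959
Terminal payoffs V(N, j) = max(K - S_T, 0):
  V(2,-2) = 5.785061; V(2,-1) = 3.745006; V(2,+0) = 0.560000; V(2,+1) = 0.000000; V(2,+2) = 0.000000
Backward induction: V(k, j) = exp(-r*dt) * [p_u * V(k+1, j+1) + p_m * V(k+1, j) + p_d * V(k+1, j-1)]
  V(1,-1) = exp(-r*dt) * [p_u*0.560000 + p_m*3.745006 + p_d*5.785061] = 3.672929
  V(1,+0) = exp(-r*dt) * [p_u*0.000000 + p_m*0.560000 + p_d*3.745006] = 1.094770
  V(1,+1) = exp(-r*dt) * [p_u*0.000000 + p_m*0.000000 + p_d*0.560000] = 0.108316
  V(0,+0) = exp(-r*dt) * [p_u*0.108316 + p_m*1.094770 + p_d*3.672929] = 1.449418


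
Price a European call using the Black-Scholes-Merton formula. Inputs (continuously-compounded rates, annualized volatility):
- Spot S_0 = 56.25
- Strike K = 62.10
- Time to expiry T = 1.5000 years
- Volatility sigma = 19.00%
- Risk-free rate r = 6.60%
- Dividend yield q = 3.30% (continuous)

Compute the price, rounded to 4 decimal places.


d1 = (ln(S/K) + (r - q + 0.5*sigma^2) * T) / (sigma * sqrt(T)) = -0.09611002
d2 = d1 - sigma * sqrt(T) = -0.32881154
exp(-rT) = 0.90574271; exp(-qT) = 0.95170516
C = S_0 * exp(-qT) * N(d1) - K * exp(-rT) * N(d2)
N(d1) = 0.46171660; N(d2) = 0.37114907
C = 56.2500 * 0.95170516 * 0.46171660 - 62.1000 * 0.90574271 * 0.37114907 = 3.8414

Answer: Price = 3.8414


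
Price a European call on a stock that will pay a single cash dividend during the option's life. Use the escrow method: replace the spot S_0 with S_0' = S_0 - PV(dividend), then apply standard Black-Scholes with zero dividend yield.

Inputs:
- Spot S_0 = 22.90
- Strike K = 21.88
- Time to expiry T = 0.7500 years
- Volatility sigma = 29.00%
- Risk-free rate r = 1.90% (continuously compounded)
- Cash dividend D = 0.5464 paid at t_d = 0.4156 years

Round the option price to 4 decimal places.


PV(D) = D * exp(-r * t_d) = 0.5464 * 0.99213469 = 0.54210240
S_0' = S_0 - PV(D) = 22.9000 - 0.54210240 = 22.35789760
d1 = (ln(S_0'/K) + (r + sigma^2/2)*T) / (sigma*sqrt(T)) = 0.26834500
d2 = d1 - sigma*sqrt(T) = 0.01719764
exp(-rT) = 0.98585105
N(d1) = 0.60578312; N(d2) = 0.50686053
C = S_0' * N(d1) - K * exp(-rT) * N(d2) = 22.35789760 * 0.60578312 - 21.8800 * 0.98585105 * 0.50686053 = 2.6108

Answer: Price = 2.6108


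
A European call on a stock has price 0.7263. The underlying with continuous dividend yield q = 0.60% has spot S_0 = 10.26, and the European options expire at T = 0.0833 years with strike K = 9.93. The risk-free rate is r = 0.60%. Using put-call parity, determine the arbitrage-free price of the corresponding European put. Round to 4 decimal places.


Put-call parity: C - P = S_0 * exp(-qT) - K * exp(-rT).
S_0 * exp(-qT) = 10.2600 * 0.99950032 = 10.25487333
K * exp(-rT) = 9.9300 * 0.99950032 = 9.92503823
P = C - S*exp(-qT) + K*exp(-rT)
P = 0.7263 - 10.25487333 + 9.92503823 = 0.3965

Answer: Put price = 0.3965


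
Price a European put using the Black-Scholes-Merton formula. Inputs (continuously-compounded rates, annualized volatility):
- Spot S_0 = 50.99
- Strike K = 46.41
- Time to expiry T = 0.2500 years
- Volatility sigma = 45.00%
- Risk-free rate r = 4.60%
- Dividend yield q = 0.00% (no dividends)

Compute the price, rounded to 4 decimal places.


Answer: Price = 2.2500

Derivation:
d1 = (ln(S/K) + (r - q + 0.5*sigma^2) * T) / (sigma * sqrt(T)) = 0.58189814
d2 = d1 - sigma * sqrt(T) = 0.35689814
exp(-rT) = 0.98856587; exp(-qT) = 1.00000000
P = K * exp(-rT) * N(-d2) - S_0 * exp(-qT) * N(-d1)
N(-d1) = 0.28031765; N(-d2) = 0.36058403
P = 46.4100 * 0.98856587 * 0.36058403 - 50.9900 * 1.00000000 * 0.28031765 = 2.2500


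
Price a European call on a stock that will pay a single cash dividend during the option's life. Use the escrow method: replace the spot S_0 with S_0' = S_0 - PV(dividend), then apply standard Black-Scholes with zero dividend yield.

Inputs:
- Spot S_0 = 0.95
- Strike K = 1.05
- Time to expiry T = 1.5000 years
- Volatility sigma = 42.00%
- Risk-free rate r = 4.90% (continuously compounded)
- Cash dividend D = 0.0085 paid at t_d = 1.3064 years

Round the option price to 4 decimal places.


PV(D) = D * exp(-r * t_d) = 0.0085 * 0.93799224 = 0.00797293
S_0' = S_0 - PV(D) = 0.9500 - 0.00797293 = 0.94202707
d1 = (ln(S_0'/K) + (r + sigma^2/2)*T) / (sigma*sqrt(T)) = 0.18913281
d2 = d1 - sigma*sqrt(T) = -0.32526004
exp(-rT) = 0.92913615
N(d1) = 0.57500564; N(d2) = 0.37249214
C = S_0' * N(d1) - K * exp(-rT) * N(d2) = 0.94202707 * 0.57500564 - 1.0500 * 0.92913615 * 0.37249214 = 0.1783

Answer: Price = 0.1783


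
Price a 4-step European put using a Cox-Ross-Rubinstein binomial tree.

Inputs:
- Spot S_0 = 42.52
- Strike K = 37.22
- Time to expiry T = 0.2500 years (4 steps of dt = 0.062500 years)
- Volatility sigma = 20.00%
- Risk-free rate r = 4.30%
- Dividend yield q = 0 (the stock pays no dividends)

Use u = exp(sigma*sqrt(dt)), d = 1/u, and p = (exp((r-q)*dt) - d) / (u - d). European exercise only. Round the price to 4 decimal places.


Answer: Price = V(0,0) = 0.1324

Derivation:
dt = T/N = 0.062500
u = exp(sigma*sqrt(dt)) = 1.051271; d = 1/u = 0.951229
p = (exp((r-q)*dt) - d) / (u - d) = 0.514403
Discount per step: exp(-r*dt) = 0.997316
Stock lattice S(k, i) with i counting down-moves:
  k=0: S(0,0) = 42.5200
  k=1: S(1,0) = 44.7000; S(1,1) = 40.4463
  k=2: S(2,0) = 46.9919; S(2,1) = 42.5200; S(2,2) = 38.4737
  k=3: S(3,0) = 49.4012; S(3,1) = 44.7000; S(3,2) = 40.4463; S(3,3) = 36.5973
  k=4: S(4,0) = 51.9340; S(4,1) = 46.9919; S(4,2) = 42.5200; S(4,3) = 38.4737; S(4,4) = 34.8124
Terminal payoffs V(N, i) = max(K - S_T, 0):
  V(4,0) = 0.000000; V(4,1) = 0.000000; V(4,2) = 0.000000; V(4,3) = 0.000000; V(4,4) = 2.407568
Backward induction: V(k, i) = exp(-r*dt) * [p * V(k+1, i) + (1-p) * V(k+1, i+1)].
  V(3,0) = exp(-r*dt) * [p*0.000000 + (1-p)*0.000000] = 0.000000
  V(3,1) = exp(-r*dt) * [p*0.000000 + (1-p)*0.000000] = 0.000000
  V(3,2) = exp(-r*dt) * [p*0.000000 + (1-p)*0.000000] = 0.000000
  V(3,3) = exp(-r*dt) * [p*0.000000 + (1-p)*2.407568] = 1.165971
  V(2,0) = exp(-r*dt) * [p*0.000000 + (1-p)*0.000000] = 0.000000
  V(2,1) = exp(-r*dt) * [p*0.000000 + (1-p)*0.000000] = 0.000000
  V(2,2) = exp(-r*dt) * [p*0.000000 + (1-p)*1.165971] = 0.564673
  V(1,0) = exp(-r*dt) * [p*0.000000 + (1-p)*0.000000] = 0.000000
  V(1,1) = exp(-r*dt) * [p*0.000000 + (1-p)*0.564673] = 0.273468
  V(0,0) = exp(-r*dt) * [p*0.000000 + (1-p)*0.273468] = 0.132439


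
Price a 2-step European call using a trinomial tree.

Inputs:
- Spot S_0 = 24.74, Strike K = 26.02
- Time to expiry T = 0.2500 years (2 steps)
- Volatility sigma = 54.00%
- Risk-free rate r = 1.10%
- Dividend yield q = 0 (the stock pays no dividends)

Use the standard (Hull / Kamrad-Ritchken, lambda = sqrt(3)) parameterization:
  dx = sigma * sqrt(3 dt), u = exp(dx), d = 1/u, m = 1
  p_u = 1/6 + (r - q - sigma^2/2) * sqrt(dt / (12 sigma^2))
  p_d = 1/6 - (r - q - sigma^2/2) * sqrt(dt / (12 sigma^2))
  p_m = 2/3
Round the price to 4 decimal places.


Answer: Price = V(0,0) = 2.0156

Derivation:
dt = T/N = 0.125000; dx = sigma*sqrt(3*dt) = 0.330681
u = exp(dx) = 1.391916; d = 1/u = 0.718434
p_u = 0.141189, p_m = 0.666667, p_d = 0.192144
Discount per step: exp(-r*dt) = 0.998626
Stock lattice S(k, j) with j the centered position index:
  k=0: S(0,+0) = 24.7400
  k=1: S(1,-1) = 17.7741; S(1,+0) = 24.7400; S(1,+1) = 34.4360
  k=2: S(2,-2) = 12.7695; S(2,-1) = 17.7741; S(2,+0) = 24.7400; S(2,+1) = 34.4360; S(2,+2) = 47.9320
Terminal payoffs V(N, j) = max(S_T - K, 0):
  V(2,-2) = 0.000000; V(2,-1) = 0.000000; V(2,+0) = 0.000000; V(2,+1) = 8.415998; V(2,+2) = 21.912012
Backward induction: V(k, j) = exp(-r*dt) * [p_u * V(k+1, j+1) + p_m * V(k+1, j) + p_d * V(k+1, j-1)]
  V(1,-1) = exp(-r*dt) * [p_u*0.000000 + p_m*0.000000 + p_d*0.000000] = 0.000000
  V(1,+0) = exp(-r*dt) * [p_u*8.415998 + p_m*0.000000 + p_d*0.000000] = 1.186613
  V(1,+1) = exp(-r*dt) * [p_u*21.912012 + p_m*8.415998 + p_d*0.000000] = 8.692439
  V(0,+0) = exp(-r*dt) * [p_u*8.692439 + p_m*1.186613 + p_d*0.000000] = 2.015579


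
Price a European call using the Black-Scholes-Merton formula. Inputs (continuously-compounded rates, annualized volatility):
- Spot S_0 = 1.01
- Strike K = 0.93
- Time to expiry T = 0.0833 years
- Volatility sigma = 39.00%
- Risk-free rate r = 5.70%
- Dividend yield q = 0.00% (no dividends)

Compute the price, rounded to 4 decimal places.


d1 = (ln(S/K) + (r - q + 0.5*sigma^2) * T) / (sigma * sqrt(T)) = 0.83158704
d2 = d1 - sigma * sqrt(T) = 0.71902626
exp(-rT) = 0.99526315; exp(-qT) = 1.00000000
C = S_0 * exp(-qT) * N(d1) - K * exp(-rT) * N(d2)
N(d1) = 0.79717896; N(d2) = 0.76393763
C = 1.0100 * 1.00000000 * 0.79717896 - 0.9300 * 0.99526315 * 0.76393763 = 0.0981

Answer: Price = 0.0981


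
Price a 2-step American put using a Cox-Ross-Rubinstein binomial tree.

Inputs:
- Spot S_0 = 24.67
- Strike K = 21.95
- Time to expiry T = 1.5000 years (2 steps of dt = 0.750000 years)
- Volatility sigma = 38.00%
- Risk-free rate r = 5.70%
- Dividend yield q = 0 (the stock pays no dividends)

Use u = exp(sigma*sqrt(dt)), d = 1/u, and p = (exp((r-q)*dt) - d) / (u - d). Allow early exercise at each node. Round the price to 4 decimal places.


dt = T/N = 0.750000
u = exp(sigma*sqrt(dt)) = 1.389702; d = 1/u = 0.719579
p = (exp((r-q)*dt) - d) / (u - d) = 0.483640
Discount per step: exp(-r*dt) = 0.958151
Stock lattice S(k, i) with i counting down-moves:
  k=0: S(0,0) = 24.6700
  k=1: S(1,0) = 34.2840; S(1,1) = 17.7520
  k=2: S(2,0) = 47.6445; S(2,1) = 24.6700; S(2,2) = 12.7740
Terminal payoffs V(N, i) = max(K - S_T, 0):
  V(2,0) = 0.000000; V(2,1) = 0.000000; V(2,2) = 9.176041
Backward induction: V(k, i) = exp(-r*dt) * [p * V(k+1, i) + (1-p) * V(k+1, i+1)]; then take max(V_cont, immediate exercise) for American.
  V(1,0) = exp(-r*dt) * [p*0.000000 + (1-p)*0.000000] = 0.000000; exercise = 0.000000; V(1,0) = max -> 0.000000
  V(1,1) = exp(-r*dt) * [p*0.000000 + (1-p)*9.176041] = 4.539858; exercise = 4.197998; V(1,1) = max -> 4.539858
  V(0,0) = exp(-r*dt) * [p*0.000000 + (1-p)*4.539858] = 2.246100; exercise = 0.000000; V(0,0) = max -> 2.246100

Answer: Price = V(0,0) = 2.2461


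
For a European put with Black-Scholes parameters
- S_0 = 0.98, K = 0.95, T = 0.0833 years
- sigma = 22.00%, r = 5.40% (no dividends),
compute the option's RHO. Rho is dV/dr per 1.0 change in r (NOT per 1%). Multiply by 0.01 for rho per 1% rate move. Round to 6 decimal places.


d1 = 0.5922380897; d2 = 0.5287422631
phi(d1) = 0.3347700132; exp(-qT) = 1.0000000000; exp(-rT) = 0.9955119017
N(-d2) = 0.2984921274
Rho = -K*T*exp(-rT)*N(-d2) = -0.9500 * 0.0833 * 0.9955119017 * 0.2984921274 = -0.023515

Answer: Rho = -0.023515


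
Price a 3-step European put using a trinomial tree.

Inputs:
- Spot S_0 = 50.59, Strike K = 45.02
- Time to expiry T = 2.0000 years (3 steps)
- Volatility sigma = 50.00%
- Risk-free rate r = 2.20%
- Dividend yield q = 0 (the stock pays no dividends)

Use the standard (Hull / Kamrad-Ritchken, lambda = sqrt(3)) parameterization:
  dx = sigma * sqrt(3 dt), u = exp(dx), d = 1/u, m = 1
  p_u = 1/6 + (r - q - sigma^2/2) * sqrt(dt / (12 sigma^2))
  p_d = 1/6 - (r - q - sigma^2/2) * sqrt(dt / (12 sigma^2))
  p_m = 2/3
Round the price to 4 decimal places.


Answer: Price = V(0,0) = 9.1007

Derivation:
dt = T/N = 0.666667; dx = sigma*sqrt(3*dt) = 0.707107
u = exp(dx) = 2.028115; d = 1/u = 0.493069
p_u = 0.118112, p_m = 0.666667, p_d = 0.215221
Discount per step: exp(-r*dt) = 0.985440
Stock lattice S(k, j) with j the centered position index:
  k=0: S(0,+0) = 50.5900
  k=1: S(1,-1) = 24.9443; S(1,+0) = 50.5900; S(1,+1) = 102.6023
  k=2: S(2,-2) = 12.2993; S(2,-1) = 24.9443; S(2,+0) = 50.5900; S(2,+1) = 102.6023; S(2,+2) = 208.0893
  k=3: S(3,-3) = 6.0644; S(3,-2) = 12.2993; S(3,-1) = 24.9443; S(3,+0) = 50.5900; S(3,+1) = 102.6023; S(3,+2) = 208.0893; S(3,+3) = 422.0291
Terminal payoffs V(N, j) = max(K - S_T, 0):
  V(3,-3) = 38.955612; V(3,-2) = 32.720724; V(3,-1) = 20.075655; V(3,+0) = 0.000000; V(3,+1) = 0.000000; V(3,+2) = 0.000000; V(3,+3) = 0.000000
Backward induction: V(k, j) = exp(-r*dt) * [p_u * V(k+1, j+1) + p_m * V(k+1, j) + p_d * V(k+1, j-1)]
  V(2,-2) = exp(-r*dt) * [p_u*20.075655 + p_m*32.720724 + p_d*38.955612] = 32.094877
  V(2,-1) = exp(-r*dt) * [p_u*0.000000 + p_m*20.075655 + p_d*32.720724] = 20.128573
  V(2,+0) = exp(-r*dt) * [p_u*0.000000 + p_m*0.000000 + p_d*20.075655] = 4.257801
  V(2,+1) = exp(-r*dt) * [p_u*0.000000 + p_m*0.000000 + p_d*0.000000] = 0.000000
  V(2,+2) = exp(-r*dt) * [p_u*0.000000 + p_m*0.000000 + p_d*0.000000] = 0.000000
  V(1,-1) = exp(-r*dt) * [p_u*4.257801 + p_m*20.128573 + p_d*32.094877] = 20.526179
  V(1,+0) = exp(-r*dt) * [p_u*0.000000 + p_m*4.257801 + p_d*20.128573] = 7.066231
  V(1,+1) = exp(-r*dt) * [p_u*0.000000 + p_m*0.000000 + p_d*4.257801] = 0.903028
  V(0,+0) = exp(-r*dt) * [p_u*0.903028 + p_m*7.066231 + p_d*20.526179] = 9.100690


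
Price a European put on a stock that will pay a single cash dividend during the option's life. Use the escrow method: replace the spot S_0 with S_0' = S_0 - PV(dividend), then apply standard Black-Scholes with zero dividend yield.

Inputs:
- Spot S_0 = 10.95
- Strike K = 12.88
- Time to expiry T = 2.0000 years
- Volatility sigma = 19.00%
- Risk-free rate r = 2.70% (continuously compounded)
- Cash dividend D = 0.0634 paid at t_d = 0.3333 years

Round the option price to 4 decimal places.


PV(D) = D * exp(-r * t_d) = 0.0634 * 0.99104127 = 0.06283202
S_0' = S_0 - PV(D) = 10.9500 - 0.06283202 = 10.88716798
d1 = (ln(S_0'/K) + (r + sigma^2/2)*T) / (sigma*sqrt(T)) = -0.29025198
d2 = d1 - sigma*sqrt(T) = -0.55895256
exp(-rT) = 0.94743211
N(-d1) = 0.61418826; N(-d2) = 0.71190295
P = K * exp(-rT) * N(-d2) - S_0' * N(-d1) = 12.8800 * 0.94743211 * 0.71190295 - 10.88716798 * 0.61418826 = 2.0005

Answer: Price = 2.0005


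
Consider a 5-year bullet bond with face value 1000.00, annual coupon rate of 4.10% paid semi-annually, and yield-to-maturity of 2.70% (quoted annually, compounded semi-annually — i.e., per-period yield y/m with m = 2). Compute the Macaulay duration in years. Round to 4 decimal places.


Answer: Macaulay duration = 4.5875 years

Derivation:
Coupon per period c = face * coupon_rate / m = 20.500000
Periods per year m = 2; per-period yield y/m = 0.013500
Number of cashflows N = 10
Cashflows (t years, CF_t, discount factor 1/(1+y/m)^(m*t), PV):
  t = 0.5000: CF_t = 20.500000, DF = 0.986680, PV = 20.226936
  t = 1.0000: CF_t = 20.500000, DF = 0.973537, PV = 19.957510
  t = 1.5000: CF_t = 20.500000, DF = 0.960569, PV = 19.691672
  t = 2.0000: CF_t = 20.500000, DF = 0.947774, PV = 19.429376
  t = 2.5000: CF_t = 20.500000, DF = 0.935150, PV = 19.170573
  t = 3.0000: CF_t = 20.500000, DF = 0.922694, PV = 18.915218
  t = 3.5000: CF_t = 20.500000, DF = 0.910403, PV = 18.663264
  t = 4.0000: CF_t = 20.500000, DF = 0.898276, PV = 18.414666
  t = 4.5000: CF_t = 20.500000, DF = 0.886311, PV = 18.169379
  t = 5.0000: CF_t = 1020.500000, DF = 0.874505, PV = 892.432708
Price P = sum_t PV_t = 1065.071301
Macaulay numerator sum_t t * PV_t:
  t * PV_t at t = 0.5000: 10.113468
  t * PV_t at t = 1.0000: 19.957510
  t * PV_t at t = 1.5000: 29.537509
  t * PV_t at t = 2.0000: 38.858752
  t * PV_t at t = 2.5000: 47.926433
  t * PV_t at t = 3.0000: 56.745653
  t * PV_t at t = 3.5000: 65.321423
  t * PV_t at t = 4.0000: 73.658662
  t * PV_t at t = 4.5000: 81.762205
  t * PV_t at t = 5.0000: 4462.163538
Macaulay duration D = (sum_t t * PV_t) / P = 4886.045152 / 1065.071301 = 4.587529


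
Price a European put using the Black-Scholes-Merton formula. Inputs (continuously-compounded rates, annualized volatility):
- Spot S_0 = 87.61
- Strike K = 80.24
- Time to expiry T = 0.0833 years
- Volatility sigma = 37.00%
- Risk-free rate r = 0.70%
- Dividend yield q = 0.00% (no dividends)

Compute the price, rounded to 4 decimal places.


Answer: Price = 1.0224

Derivation:
d1 = (ln(S/K) + (r - q + 0.5*sigma^2) * T) / (sigma * sqrt(T)) = 0.88172457
d2 = d1 - sigma * sqrt(T) = 0.77493614
exp(-rT) = 0.99941707; exp(-qT) = 1.00000000
P = K * exp(-rT) * N(-d2) - S_0 * exp(-qT) * N(-d1)
N(-d1) = 0.18896288; N(-d2) = 0.21918870
P = 80.2400 * 0.99941707 * 0.21918870 - 87.6100 * 1.00000000 * 0.18896288 = 1.0224


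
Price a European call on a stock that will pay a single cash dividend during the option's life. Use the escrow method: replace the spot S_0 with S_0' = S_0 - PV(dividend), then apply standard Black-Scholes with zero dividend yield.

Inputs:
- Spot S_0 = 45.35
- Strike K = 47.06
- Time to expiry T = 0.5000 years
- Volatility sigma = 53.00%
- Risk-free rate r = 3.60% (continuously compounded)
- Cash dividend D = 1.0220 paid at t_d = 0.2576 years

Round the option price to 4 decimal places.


PV(D) = D * exp(-r * t_d) = 1.0220 * 0.99076927 = 1.01256619
S_0' = S_0 - PV(D) = 45.3500 - 1.01256619 = 44.33743381
d1 = (ln(S_0'/K) + (r + sigma^2/2)*T) / (sigma*sqrt(T)) = 0.07639673
d2 = d1 - sigma*sqrt(T) = -0.29836986
exp(-rT) = 0.98216103
N(d1) = 0.53044827; N(d2) = 0.38271045
C = S_0' * N(d1) - K * exp(-rT) * N(d2) = 44.33743381 * 0.53044827 - 47.0600 * 0.98216103 * 0.38271045 = 5.8296

Answer: Price = 5.8296


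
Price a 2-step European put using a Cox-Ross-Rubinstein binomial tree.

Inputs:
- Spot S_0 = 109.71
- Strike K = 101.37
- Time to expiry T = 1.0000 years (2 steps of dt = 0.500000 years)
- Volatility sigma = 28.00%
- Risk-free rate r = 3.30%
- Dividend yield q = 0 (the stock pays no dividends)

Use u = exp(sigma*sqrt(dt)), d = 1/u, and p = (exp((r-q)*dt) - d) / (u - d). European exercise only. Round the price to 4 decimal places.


dt = T/N = 0.500000
u = exp(sigma*sqrt(dt)) = 1.218950; d = 1/u = 0.820378
p = (exp((r-q)*dt) - d) / (u - d) = 0.492405
Discount per step: exp(-r*dt) = 0.983635
Stock lattice S(k, i) with i counting down-moves:
  k=0: S(0,0) = 109.7100
  k=1: S(1,0) = 133.7310; S(1,1) = 90.0037
  k=2: S(2,0) = 163.0114; S(2,1) = 109.7100; S(2,2) = 73.8371
Terminal payoffs V(N, i) = max(K - S_T, 0):
  V(2,0) = 0.000000; V(2,1) = 0.000000; V(2,2) = 27.532944
Backward induction: V(k, i) = exp(-r*dt) * [p * V(k+1, i) + (1-p) * V(k+1, i+1)].
  V(1,0) = exp(-r*dt) * [p*0.000000 + (1-p)*0.000000] = 0.000000
  V(1,1) = exp(-r*dt) * [p*0.000000 + (1-p)*27.532944] = 13.746885
  V(0,0) = exp(-r*dt) * [p*0.000000 + (1-p)*13.746885] = 6.863663

Answer: Price = V(0,0) = 6.8637


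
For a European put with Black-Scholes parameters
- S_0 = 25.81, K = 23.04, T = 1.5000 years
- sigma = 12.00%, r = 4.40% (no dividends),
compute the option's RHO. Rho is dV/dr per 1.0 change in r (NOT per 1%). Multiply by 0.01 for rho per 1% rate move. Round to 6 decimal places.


d1 = 1.2950328292; d2 = 1.1480634446
phi(d1) = 0.1724766270; exp(-qT) = 1.0000000000; exp(-rT) = 0.9361308643
N(-d2) = 0.1254711868
Rho = -K*T*exp(-rT)*N(-d2) = -23.0400 * 1.5000 * 0.9361308643 * 0.1254711868 = -4.059329

Answer: Rho = -4.059329


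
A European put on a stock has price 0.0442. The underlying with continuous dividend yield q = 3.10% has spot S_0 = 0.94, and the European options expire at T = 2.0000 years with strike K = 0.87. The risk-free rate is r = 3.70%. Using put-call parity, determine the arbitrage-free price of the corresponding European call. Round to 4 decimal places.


Put-call parity: C - P = S_0 * exp(-qT) - K * exp(-rT).
S_0 * exp(-qT) = 0.9400 * 0.93988289 = 0.88348991
K * exp(-rT) = 0.8700 * 0.92867169 = 0.80794437
C = P + S*exp(-qT) - K*exp(-rT)
C = 0.0442 + 0.88348991 - 0.80794437 = 0.1197

Answer: Call price = 0.1197


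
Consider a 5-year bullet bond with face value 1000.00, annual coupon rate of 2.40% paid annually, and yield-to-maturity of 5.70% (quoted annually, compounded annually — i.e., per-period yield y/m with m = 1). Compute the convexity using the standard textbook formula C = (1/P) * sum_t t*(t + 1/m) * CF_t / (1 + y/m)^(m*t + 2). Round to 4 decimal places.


Coupon per period c = face * coupon_rate / m = 24.000000
Periods per year m = 1; per-period yield y/m = 0.057000
Number of cashflows N = 5
Cashflows (t years, CF_t, discount factor 1/(1+y/m)^(m*t), PV):
  t = 1.0000: CF_t = 24.000000, DF = 0.946074, PV = 22.705771
  t = 2.0000: CF_t = 24.000000, DF = 0.895056, PV = 21.481335
  t = 3.0000: CF_t = 24.000000, DF = 0.846789, PV = 20.322928
  t = 4.0000: CF_t = 24.000000, DF = 0.801125, PV = 19.226990
  t = 5.0000: CF_t = 1024.000000, DF = 0.757923, PV = 776.113111
Price P = sum_t PV_t = 859.850135
Convexity numerator sum_t t*(t + 1/m) * CF_t / (1+y/m)^(m*t + 2):
  t = 1.0000: term = 40.645856
  t = 2.0000: term = 115.361938
  t = 3.0000: term = 218.281812
  t = 4.0000: term = 344.184504
  t = 5.0000: term = 20839.932128
Convexity = (1/P) * sum = 21558.406238 / 859.850135 = 25.072283

Answer: Convexity = 25.0723


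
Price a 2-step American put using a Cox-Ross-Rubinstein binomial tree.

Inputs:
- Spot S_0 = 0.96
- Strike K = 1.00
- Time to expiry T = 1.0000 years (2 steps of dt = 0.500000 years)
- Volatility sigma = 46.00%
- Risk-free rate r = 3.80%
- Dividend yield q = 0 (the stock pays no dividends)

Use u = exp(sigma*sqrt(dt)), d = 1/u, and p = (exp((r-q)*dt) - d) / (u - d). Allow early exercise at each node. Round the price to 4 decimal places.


dt = T/N = 0.500000
u = exp(sigma*sqrt(dt)) = 1.384403; d = 1/u = 0.722333
p = (exp((r-q)*dt) - d) / (u - d) = 0.448364
Discount per step: exp(-r*dt) = 0.981179
Stock lattice S(k, i) with i counting down-moves:
  k=0: S(0,0) = 0.9600
  k=1: S(1,0) = 1.3290; S(1,1) = 0.6934
  k=2: S(2,0) = 1.8399; S(2,1) = 0.9600; S(2,2) = 0.5009
Terminal payoffs V(N, i) = max(K - S_T, 0):
  V(2,0) = 0.000000; V(2,1) = 0.040000; V(2,2) = 0.499106
Backward induction: V(k, i) = exp(-r*dt) * [p * V(k+1, i) + (1-p) * V(k+1, i+1)]; then take max(V_cont, immediate exercise) for American.
  V(1,0) = exp(-r*dt) * [p*0.000000 + (1-p)*0.040000] = 0.021650; exercise = 0.000000; V(1,0) = max -> 0.021650
  V(1,1) = exp(-r*dt) * [p*0.040000 + (1-p)*0.499106] = 0.287740; exercise = 0.306560; V(1,1) = max -> 0.306560
  V(0,0) = exp(-r*dt) * [p*0.021650 + (1-p)*0.306560] = 0.175451; exercise = 0.040000; V(0,0) = max -> 0.175451

Answer: Price = V(0,0) = 0.1755
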